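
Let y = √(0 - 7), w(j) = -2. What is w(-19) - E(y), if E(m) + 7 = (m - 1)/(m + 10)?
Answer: 538/107 - 11*I*√7/107 ≈ 5.028 - 0.27199*I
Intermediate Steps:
y = I*√7 (y = √(-7) = I*√7 ≈ 2.6458*I)
E(m) = -7 + (-1 + m)/(10 + m) (E(m) = -7 + (m - 1)/(m + 10) = -7 + (-1 + m)/(10 + m))
w(-19) - E(y) = -2 - (-71 - 6*I*√7)/(10 + I*√7)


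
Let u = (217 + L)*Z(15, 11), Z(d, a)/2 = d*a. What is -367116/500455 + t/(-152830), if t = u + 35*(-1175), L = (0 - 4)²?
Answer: -14801022271/15296907530 ≈ -0.96758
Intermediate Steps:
Z(d, a) = 2*a*d (Z(d, a) = 2*(d*a) = 2*(a*d) = 2*a*d)
L = 16 (L = (-4)² = 16)
u = 76890 (u = (217 + 16)*(2*11*15) = 233*330 = 76890)
t = 35765 (t = 76890 + 35*(-1175) = 76890 - 41125 = 35765)
-367116/500455 + t/(-152830) = -367116/500455 + 35765/(-152830) = -367116*1/500455 + 35765*(-1/152830) = -367116/500455 - 7153/30566 = -14801022271/15296907530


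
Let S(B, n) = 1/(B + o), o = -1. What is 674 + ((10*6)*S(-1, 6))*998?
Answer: -29266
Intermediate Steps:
S(B, n) = 1/(-1 + B) (S(B, n) = 1/(B - 1) = 1/(-1 + B))
674 + ((10*6)*S(-1, 6))*998 = 674 + ((10*6)/(-1 - 1))*998 = 674 + (60/(-2))*998 = 674 + (60*(-1/2))*998 = 674 - 30*998 = 674 - 29940 = -29266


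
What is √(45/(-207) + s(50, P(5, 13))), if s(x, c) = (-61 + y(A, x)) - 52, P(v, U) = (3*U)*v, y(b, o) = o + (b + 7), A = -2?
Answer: I*√30797/23 ≈ 7.63*I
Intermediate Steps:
y(b, o) = 7 + b + o (y(b, o) = o + (7 + b) = 7 + b + o)
P(v, U) = 3*U*v
s(x, c) = -108 + x (s(x, c) = (-61 + (7 - 2 + x)) - 52 = (-61 + (5 + x)) - 52 = (-56 + x) - 52 = -108 + x)
√(45/(-207) + s(50, P(5, 13))) = √(45/(-207) + (-108 + 50)) = √(45*(-1/207) - 58) = √(-5/23 - 58) = √(-1339/23) = I*√30797/23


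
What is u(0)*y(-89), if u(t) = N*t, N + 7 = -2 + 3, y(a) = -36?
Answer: 0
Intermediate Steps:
N = -6 (N = -7 + (-2 + 3) = -7 + 1 = -6)
u(t) = -6*t
u(0)*y(-89) = -6*0*(-36) = 0*(-36) = 0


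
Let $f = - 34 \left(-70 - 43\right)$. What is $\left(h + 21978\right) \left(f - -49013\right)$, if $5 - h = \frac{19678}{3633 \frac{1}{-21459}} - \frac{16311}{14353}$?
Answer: $\frac{4096089095552960}{560693} \approx 7.3054 \cdot 10^{9}$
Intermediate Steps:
$f = 3842$ ($f = \left(-34\right) \left(-113\right) = 3842$)
$h = \frac{2020388063138}{17381483}$ ($h = 5 - \left(\frac{19678}{3633 \frac{1}{-21459}} - \frac{16311}{14353}\right) = 5 - \left(\frac{19678}{3633 \left(- \frac{1}{21459}\right)} - \frac{16311}{14353}\right) = 5 - \left(\frac{19678}{- \frac{1211}{7153}} - \frac{16311}{14353}\right) = 5 - \left(19678 \left(- \frac{7153}{1211}\right) - \frac{16311}{14353}\right) = 5 - \left(- \frac{140756734}{1211} - \frac{16311}{14353}\right) = 5 - - \frac{2020301155723}{17381483} = 5 + \frac{2020301155723}{17381483} = \frac{2020388063138}{17381483} \approx 1.1624 \cdot 10^{5}$)
$\left(h + 21978\right) \left(f - -49013\right) = \left(\frac{2020388063138}{17381483} + 21978\right) \left(3842 - -49013\right) = \frac{2402398296512 \left(3842 + 49013\right)}{17381483} = \frac{2402398296512}{17381483} \cdot 52855 = \frac{4096089095552960}{560693}$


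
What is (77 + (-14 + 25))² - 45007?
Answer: -37263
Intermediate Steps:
(77 + (-14 + 25))² - 45007 = (77 + 11)² - 45007 = 88² - 45007 = 7744 - 45007 = -37263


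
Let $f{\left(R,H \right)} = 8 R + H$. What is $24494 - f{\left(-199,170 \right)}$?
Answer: $25916$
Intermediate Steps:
$f{\left(R,H \right)} = H + 8 R$
$24494 - f{\left(-199,170 \right)} = 24494 - \left(170 + 8 \left(-199\right)\right) = 24494 - \left(170 - 1592\right) = 24494 - -1422 = 24494 + 1422 = 25916$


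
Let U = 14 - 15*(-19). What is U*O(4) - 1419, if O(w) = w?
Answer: -223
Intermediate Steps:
U = 299 (U = 14 + 285 = 299)
U*O(4) - 1419 = 299*4 - 1419 = 1196 - 1419 = -223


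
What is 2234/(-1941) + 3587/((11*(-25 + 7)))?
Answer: -2468233/128106 ≈ -19.267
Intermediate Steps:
2234/(-1941) + 3587/((11*(-25 + 7))) = 2234*(-1/1941) + 3587/((11*(-18))) = -2234/1941 + 3587/(-198) = -2234/1941 + 3587*(-1/198) = -2234/1941 - 3587/198 = -2468233/128106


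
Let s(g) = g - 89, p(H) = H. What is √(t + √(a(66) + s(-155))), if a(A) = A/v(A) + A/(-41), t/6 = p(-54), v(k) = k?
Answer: √(-544644 + 41*I*√411189)/41 ≈ 0.43432 + 18.005*I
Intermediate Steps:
t = -324 (t = 6*(-54) = -324)
s(g) = -89 + g
a(A) = 1 - A/41 (a(A) = A/A + A/(-41) = 1 + A*(-1/41) = 1 - A/41)
√(t + √(a(66) + s(-155))) = √(-324 + √((1 - 1/41*66) + (-89 - 155))) = √(-324 + √((1 - 66/41) - 244)) = √(-324 + √(-25/41 - 244)) = √(-324 + √(-10029/41)) = √(-324 + I*√411189/41)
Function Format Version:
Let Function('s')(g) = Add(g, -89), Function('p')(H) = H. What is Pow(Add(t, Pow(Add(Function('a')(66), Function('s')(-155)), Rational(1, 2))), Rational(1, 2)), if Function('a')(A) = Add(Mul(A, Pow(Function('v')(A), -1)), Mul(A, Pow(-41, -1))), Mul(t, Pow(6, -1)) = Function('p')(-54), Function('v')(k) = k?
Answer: Mul(Rational(1, 41), Pow(Add(-544644, Mul(41, I, Pow(411189, Rational(1, 2)))), Rational(1, 2))) ≈ Add(0.43432, Mul(18.005, I))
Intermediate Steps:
t = -324 (t = Mul(6, -54) = -324)
Function('s')(g) = Add(-89, g)
Function('a')(A) = Add(1, Mul(Rational(-1, 41), A)) (Function('a')(A) = Add(Mul(A, Pow(A, -1)), Mul(A, Pow(-41, -1))) = Add(1, Mul(A, Rational(-1, 41))) = Add(1, Mul(Rational(-1, 41), A)))
Pow(Add(t, Pow(Add(Function('a')(66), Function('s')(-155)), Rational(1, 2))), Rational(1, 2)) = Pow(Add(-324, Pow(Add(Add(1, Mul(Rational(-1, 41), 66)), Add(-89, -155)), Rational(1, 2))), Rational(1, 2)) = Pow(Add(-324, Pow(Add(Add(1, Rational(-66, 41)), -244), Rational(1, 2))), Rational(1, 2)) = Pow(Add(-324, Pow(Add(Rational(-25, 41), -244), Rational(1, 2))), Rational(1, 2)) = Pow(Add(-324, Pow(Rational(-10029, 41), Rational(1, 2))), Rational(1, 2)) = Pow(Add(-324, Mul(Rational(1, 41), I, Pow(411189, Rational(1, 2)))), Rational(1, 2))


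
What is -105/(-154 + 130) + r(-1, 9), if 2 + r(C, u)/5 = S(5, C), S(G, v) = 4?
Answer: 115/8 ≈ 14.375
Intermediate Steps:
r(C, u) = 10 (r(C, u) = -10 + 5*4 = -10 + 20 = 10)
-105/(-154 + 130) + r(-1, 9) = -105/(-154 + 130) + 10 = -105/(-24) + 10 = -1/24*(-105) + 10 = 35/8 + 10 = 115/8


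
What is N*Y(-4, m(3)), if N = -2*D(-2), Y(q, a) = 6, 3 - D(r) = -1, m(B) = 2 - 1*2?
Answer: -48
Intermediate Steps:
m(B) = 0 (m(B) = 2 - 2 = 0)
D(r) = 4 (D(r) = 3 - 1*(-1) = 3 + 1 = 4)
N = -8 (N = -2*4 = -8)
N*Y(-4, m(3)) = -8*6 = -48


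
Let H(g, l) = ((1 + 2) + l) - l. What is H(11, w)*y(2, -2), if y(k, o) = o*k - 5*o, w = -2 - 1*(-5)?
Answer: 18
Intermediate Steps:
w = 3 (w = -2 + 5 = 3)
y(k, o) = -5*o + k*o (y(k, o) = k*o - 5*o = -5*o + k*o)
H(g, l) = 3 (H(g, l) = (3 + l) - l = 3)
H(11, w)*y(2, -2) = 3*(-2*(-5 + 2)) = 3*(-2*(-3)) = 3*6 = 18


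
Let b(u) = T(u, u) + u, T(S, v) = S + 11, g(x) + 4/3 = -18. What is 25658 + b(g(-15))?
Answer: 76891/3 ≈ 25630.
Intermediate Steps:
g(x) = -58/3 (g(x) = -4/3 - 18 = -58/3)
T(S, v) = 11 + S
b(u) = 11 + 2*u (b(u) = (11 + u) + u = 11 + 2*u)
25658 + b(g(-15)) = 25658 + (11 + 2*(-58/3)) = 25658 + (11 - 116/3) = 25658 - 83/3 = 76891/3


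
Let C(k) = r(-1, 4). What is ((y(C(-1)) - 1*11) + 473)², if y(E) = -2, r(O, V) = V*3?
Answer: 211600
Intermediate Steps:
r(O, V) = 3*V
C(k) = 12 (C(k) = 3*4 = 12)
((y(C(-1)) - 1*11) + 473)² = ((-2 - 1*11) + 473)² = ((-2 - 11) + 473)² = (-13 + 473)² = 460² = 211600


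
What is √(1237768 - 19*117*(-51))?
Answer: √1351141 ≈ 1162.4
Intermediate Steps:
√(1237768 - 19*117*(-51)) = √(1237768 - 2223*(-51)) = √(1237768 + 113373) = √1351141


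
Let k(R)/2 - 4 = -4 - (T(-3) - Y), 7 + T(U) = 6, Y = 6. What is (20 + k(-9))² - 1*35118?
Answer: -33962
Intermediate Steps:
T(U) = -1 (T(U) = -7 + 6 = -1)
k(R) = 14 (k(R) = 8 + 2*(-4 - (-1 - 1*6)) = 8 + 2*(-4 - (-1 - 6)) = 8 + 2*(-4 - 1*(-7)) = 8 + 2*(-4 + 7) = 8 + 2*3 = 8 + 6 = 14)
(20 + k(-9))² - 1*35118 = (20 + 14)² - 1*35118 = 34² - 35118 = 1156 - 35118 = -33962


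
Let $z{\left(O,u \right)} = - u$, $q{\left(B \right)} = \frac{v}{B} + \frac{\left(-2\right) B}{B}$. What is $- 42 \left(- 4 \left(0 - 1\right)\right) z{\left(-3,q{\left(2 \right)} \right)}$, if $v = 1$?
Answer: $-252$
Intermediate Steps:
$q{\left(B \right)} = -2 + \frac{1}{B}$ ($q{\left(B \right)} = 1 \frac{1}{B} + \frac{\left(-2\right) B}{B} = \frac{1}{B} - 2 = -2 + \frac{1}{B}$)
$- 42 \left(- 4 \left(0 - 1\right)\right) z{\left(-3,q{\left(2 \right)} \right)} = - 42 \left(- 4 \left(0 - 1\right)\right) \left(- (-2 + \frac{1}{2})\right) = - 42 \left(\left(-4\right) \left(-1\right)\right) \left(- (-2 + \frac{1}{2})\right) = \left(-42\right) 4 \left(\left(-1\right) \left(- \frac{3}{2}\right)\right) = \left(-168\right) \frac{3}{2} = -252$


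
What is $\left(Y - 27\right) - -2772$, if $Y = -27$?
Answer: $2718$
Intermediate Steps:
$\left(Y - 27\right) - -2772 = \left(-27 - 27\right) - -2772 = -54 + 2772 = 2718$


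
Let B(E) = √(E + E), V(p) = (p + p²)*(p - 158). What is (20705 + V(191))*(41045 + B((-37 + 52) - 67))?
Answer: 50521510645 + 2461762*I*√26 ≈ 5.0522e+10 + 1.2553e+7*I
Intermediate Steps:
V(p) = (-158 + p)*(p + p²) (V(p) = (p + p²)*(-158 + p) = (-158 + p)*(p + p²))
B(E) = √2*√E (B(E) = √(2*E) = √2*√E)
(20705 + V(191))*(41045 + B((-37 + 52) - 67)) = (20705 + 191*(-158 + 191² - 157*191))*(41045 + √2*√((-37 + 52) - 67)) = (20705 + 191*(-158 + 36481 - 29987))*(41045 + √2*√(15 - 67)) = (20705 + 191*6336)*(41045 + √2*√(-52)) = (20705 + 1210176)*(41045 + √2*(2*I*√13)) = 1230881*(41045 + 2*I*√26) = 50521510645 + 2461762*I*√26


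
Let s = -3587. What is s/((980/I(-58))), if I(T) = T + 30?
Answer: 3587/35 ≈ 102.49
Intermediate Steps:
I(T) = 30 + T
s/((980/I(-58))) = -3587/(980/(30 - 58)) = -3587/(980/(-28)) = -3587/(980*(-1/28)) = -3587/(-35) = -3587*(-1/35) = 3587/35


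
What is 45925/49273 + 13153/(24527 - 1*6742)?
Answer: 1464863894/876320305 ≈ 1.6716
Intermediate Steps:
45925/49273 + 13153/(24527 - 1*6742) = 45925*(1/49273) + 13153/(24527 - 6742) = 45925/49273 + 13153/17785 = 1464863894/876320305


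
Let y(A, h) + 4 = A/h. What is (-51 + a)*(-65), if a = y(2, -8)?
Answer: 14365/4 ≈ 3591.3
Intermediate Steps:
y(A, h) = -4 + A/h
a = -17/4 (a = -4 + 2/(-8) = -4 + 2*(-1/8) = -4 - 1/4 = -17/4 ≈ -4.2500)
(-51 + a)*(-65) = (-51 - 17/4)*(-65) = -221/4*(-65) = 14365/4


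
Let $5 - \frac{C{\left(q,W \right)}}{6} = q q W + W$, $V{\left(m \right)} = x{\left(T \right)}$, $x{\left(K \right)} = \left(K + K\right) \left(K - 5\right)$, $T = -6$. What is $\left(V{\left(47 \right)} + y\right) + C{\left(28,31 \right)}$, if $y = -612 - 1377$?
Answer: $-147837$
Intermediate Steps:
$x{\left(K \right)} = 2 K \left(-5 + K\right)$
$y = -1989$ ($y = -612 - 1377 = -1989$)
$V{\left(m \right)} = 132$ ($V{\left(m \right)} = 2 \left(-6\right) \left(-5 - 6\right) = 2 \left(-6\right) \left(-11\right) = 132$)
$C{\left(q,W \right)} = 30 - 6 W - 6 W q^{2}$ ($C{\left(q,W \right)} = 30 - 6 \left(q q W + W\right) = 30 - 6 \left(q^{2} W + W\right) = 30 - 6 \left(W q^{2} + W\right) = 30 - 6 \left(W + W q^{2}\right) = 30 - \left(6 W + 6 W q^{2}\right) = 30 - 6 W - 6 W q^{2}$)
$\left(V{\left(47 \right)} + y\right) + C{\left(28,31 \right)} = \left(132 - 1989\right) - \left(156 + 145824\right) = -1857 - \left(156 + 145824\right) = -1857 - 145980 = -147837$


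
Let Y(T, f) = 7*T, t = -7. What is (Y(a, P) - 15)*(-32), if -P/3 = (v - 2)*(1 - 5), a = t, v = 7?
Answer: 2048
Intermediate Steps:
a = -7
P = 60 (P = -3*(7 - 2)*(1 - 5) = -15*(-4) = -3*(-20) = 60)
(Y(a, P) - 15)*(-32) = (7*(-7) - 15)*(-32) = (-49 - 15)*(-32) = -64*(-32) = 2048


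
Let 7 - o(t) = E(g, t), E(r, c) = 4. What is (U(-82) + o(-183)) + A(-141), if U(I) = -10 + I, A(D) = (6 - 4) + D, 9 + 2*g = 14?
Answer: -228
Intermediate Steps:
g = 5/2 (g = -9/2 + (½)*14 = -9/2 + 7 = 5/2 ≈ 2.5000)
A(D) = 2 + D
o(t) = 3 (o(t) = 7 - 1*4 = 7 - 4 = 3)
(U(-82) + o(-183)) + A(-141) = ((-10 - 82) + 3) + (2 - 141) = (-92 + 3) - 139 = -89 - 139 = -228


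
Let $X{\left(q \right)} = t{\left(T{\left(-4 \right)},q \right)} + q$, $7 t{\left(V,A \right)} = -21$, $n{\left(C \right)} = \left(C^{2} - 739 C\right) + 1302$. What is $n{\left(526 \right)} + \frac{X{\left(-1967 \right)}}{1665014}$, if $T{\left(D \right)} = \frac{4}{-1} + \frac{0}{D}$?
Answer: $- \frac{92188496137}{832507} \approx -1.1074 \cdot 10^{5}$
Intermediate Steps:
$n{\left(C \right)} = 1302 + C^{2} - 739 C$
$T{\left(D \right)} = -4$ ($T{\left(D \right)} = 4 \left(-1\right) + 0 = -4 + 0 = -4$)
$t{\left(V,A \right)} = -3$ ($t{\left(V,A \right)} = \frac{1}{7} \left(-21\right) = -3$)
$X{\left(q \right)} = -3 + q$
$n{\left(526 \right)} + \frac{X{\left(-1967 \right)}}{1665014} = \left(1302 + 526^{2} - 388714\right) + \frac{-3 - 1967}{1665014} = \left(1302 + 276676 - 388714\right) - \frac{985}{832507} = -110736 - \frac{985}{832507} = - \frac{92188496137}{832507}$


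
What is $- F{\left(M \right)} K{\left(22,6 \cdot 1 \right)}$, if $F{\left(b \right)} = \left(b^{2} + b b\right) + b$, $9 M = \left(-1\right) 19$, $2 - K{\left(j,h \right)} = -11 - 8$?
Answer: $- \frac{3857}{27} \approx -142.85$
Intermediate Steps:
$K{\left(j,h \right)} = 21$ ($K{\left(j,h \right)} = 2 - \left(-11 - 8\right) = 2 - -19 = 2 + 19 = 21$)
$M = - \frac{19}{9}$ ($M = \frac{\left(-1\right) 19}{9} = \frac{1}{9} \left(-19\right) = - \frac{19}{9} \approx -2.1111$)
$F{\left(b \right)} = b + 2 b^{2}$ ($F{\left(b \right)} = \left(b^{2} + b^{2}\right) + b = 2 b^{2} + b = b + 2 b^{2}$)
$- F{\left(M \right)} K{\left(22,6 \cdot 1 \right)} = - - \frac{19 \left(1 + 2 \left(- \frac{19}{9}\right)\right)}{9} \cdot 21 = - - \frac{19 \left(1 - \frac{38}{9}\right)}{9} \cdot 21 = - \left(- \frac{19}{9}\right) \left(- \frac{29}{9}\right) 21 = - \frac{551 \cdot 21}{81} = \left(-1\right) \frac{3857}{27} = - \frac{3857}{27}$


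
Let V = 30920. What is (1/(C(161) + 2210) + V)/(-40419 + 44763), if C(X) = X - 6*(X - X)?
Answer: 24437107/3433208 ≈ 7.1179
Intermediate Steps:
C(X) = X (C(X) = X - 6*0 = X + 0 = X)
(1/(C(161) + 2210) + V)/(-40419 + 44763) = (1/(161 + 2210) + 30920)/(-40419 + 44763) = (1/2371 + 30920)/4344 = (1/2371 + 30920)*(1/4344) = (73311321/2371)*(1/4344) = 24437107/3433208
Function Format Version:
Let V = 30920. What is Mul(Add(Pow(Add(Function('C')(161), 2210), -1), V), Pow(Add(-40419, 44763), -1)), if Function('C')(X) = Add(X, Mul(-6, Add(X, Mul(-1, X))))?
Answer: Rational(24437107, 3433208) ≈ 7.1179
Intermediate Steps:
Function('C')(X) = X (Function('C')(X) = Add(X, Mul(-6, 0)) = Add(X, 0) = X)
Mul(Add(Pow(Add(Function('C')(161), 2210), -1), V), Pow(Add(-40419, 44763), -1)) = Mul(Add(Pow(Add(161, 2210), -1), 30920), Pow(Add(-40419, 44763), -1)) = Mul(Add(Pow(2371, -1), 30920), Pow(4344, -1)) = Mul(Add(Rational(1, 2371), 30920), Rational(1, 4344)) = Mul(Rational(73311321, 2371), Rational(1, 4344)) = Rational(24437107, 3433208)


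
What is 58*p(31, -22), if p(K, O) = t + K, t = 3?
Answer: 1972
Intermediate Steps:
p(K, O) = 3 + K
58*p(31, -22) = 58*(3 + 31) = 58*34 = 1972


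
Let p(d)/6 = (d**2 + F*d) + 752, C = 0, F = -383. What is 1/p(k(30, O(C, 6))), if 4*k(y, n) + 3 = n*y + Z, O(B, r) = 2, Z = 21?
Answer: -2/76035 ≈ -2.6304e-5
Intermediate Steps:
k(y, n) = 9/2 + n*y/4 (k(y, n) = -3/4 + (n*y + 21)/4 = -3/4 + (21 + n*y)/4 = -3/4 + (21/4 + n*y/4) = 9/2 + n*y/4)
p(d) = 4512 - 2298*d + 6*d**2 (p(d) = 6*((d**2 - 383*d) + 752) = 6*(752 + d**2 - 383*d) = 4512 - 2298*d + 6*d**2)
1/p(k(30, O(C, 6))) = 1/(4512 - 2298*(9/2 + (1/4)*2*30) + 6*(9/2 + (1/4)*2*30)**2) = 1/(4512 - 2298*(9/2 + 15) + 6*(9/2 + 15)**2) = 1/(4512 - 2298*39/2 + 6*(39/2)**2) = 1/(4512 - 44811 + 6*(1521/4)) = 1/(4512 - 44811 + 4563/2) = 1/(-76035/2) = -2/76035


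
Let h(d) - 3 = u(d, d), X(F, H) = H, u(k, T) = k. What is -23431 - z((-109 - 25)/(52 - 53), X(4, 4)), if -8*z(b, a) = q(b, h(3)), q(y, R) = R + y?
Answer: -46827/2 ≈ -23414.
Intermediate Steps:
h(d) = 3 + d
z(b, a) = -¾ - b/8 (z(b, a) = -((3 + 3) + b)/8 = -(6 + b)/8 = -¾ - b/8)
-23431 - z((-109 - 25)/(52 - 53), X(4, 4)) = -23431 - (-¾ - (-109 - 25)/(8*(52 - 53))) = -23431 - (-¾ - (-67)/(4*(-1))) = -23431 - (-¾ - (-67)*(-1)/4) = -23431 - (-¾ - ⅛*134) = -23431 - (-¾ - 67/4) = -23431 - 1*(-35/2) = -23431 + 35/2 = -46827/2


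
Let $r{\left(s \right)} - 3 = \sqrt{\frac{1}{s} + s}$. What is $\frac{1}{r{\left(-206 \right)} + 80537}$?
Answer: $\frac{16591240}{1336258512037} - \frac{i \sqrt{8742022}}{1336258512037} \approx 1.2416 \cdot 10^{-5} - 2.2127 \cdot 10^{-9} i$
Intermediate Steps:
$r{\left(s \right)} = 3 + \sqrt{s + \frac{1}{s}}$ ($r{\left(s \right)} = 3 + \sqrt{\frac{1}{s} + s} = 3 + \sqrt{s + \frac{1}{s}}$)
$\frac{1}{r{\left(-206 \right)} + 80537} = \frac{1}{\left(3 + \sqrt{-206 + \frac{1}{-206}}\right) + 80537} = \frac{1}{\left(3 + \sqrt{-206 - \frac{1}{206}}\right) + 80537} = \frac{1}{\left(3 + \sqrt{- \frac{42437}{206}}\right) + 80537} = \frac{1}{\left(3 + \frac{i \sqrt{8742022}}{206}\right) + 80537} = \frac{1}{80540 + \frac{i \sqrt{8742022}}{206}}$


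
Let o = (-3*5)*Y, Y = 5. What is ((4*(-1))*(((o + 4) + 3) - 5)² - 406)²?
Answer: 471845284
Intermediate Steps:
o = -75 (o = -3*5*5 = -15*5 = -75)
((4*(-1))*(((o + 4) + 3) - 5)² - 406)² = ((4*(-1))*(((-75 + 4) + 3) - 5)² - 406)² = (-4*((-71 + 3) - 5)² - 406)² = (-4*(-68 - 5)² - 406)² = (-4*(-73)² - 406)² = (-4*5329 - 406)² = (-21316 - 406)² = (-21722)² = 471845284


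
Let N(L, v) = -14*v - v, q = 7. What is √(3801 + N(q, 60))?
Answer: √2901 ≈ 53.861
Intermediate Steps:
N(L, v) = -15*v
√(3801 + N(q, 60)) = √(3801 - 15*60) = √(3801 - 900) = √2901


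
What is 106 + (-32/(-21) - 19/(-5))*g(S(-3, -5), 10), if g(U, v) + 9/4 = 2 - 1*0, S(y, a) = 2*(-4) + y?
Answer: 43961/420 ≈ 104.67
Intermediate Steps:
S(y, a) = -8 + y
g(U, v) = -1/4 (g(U, v) = -9/4 + (2 - 1*0) = -9/4 + (2 + 0) = -9/4 + 2 = -1/4)
106 + (-32/(-21) - 19/(-5))*g(S(-3, -5), 10) = 106 + (-32/(-21) - 19/(-5))*(-1/4) = 106 + (-32*(-1/21) - 19*(-1/5))*(-1/4) = 106 + (32/21 + 19/5)*(-1/4) = 106 + (559/105)*(-1/4) = 106 - 559/420 = 43961/420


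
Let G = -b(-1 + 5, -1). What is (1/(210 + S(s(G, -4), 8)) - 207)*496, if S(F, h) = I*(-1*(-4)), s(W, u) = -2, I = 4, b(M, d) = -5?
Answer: -11601688/113 ≈ -1.0267e+5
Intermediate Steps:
G = 5 (G = -1*(-5) = 5)
S(F, h) = 16 (S(F, h) = 4*(-1*(-4)) = 4*4 = 16)
(1/(210 + S(s(G, -4), 8)) - 207)*496 = (1/(210 + 16) - 207)*496 = (1/226 - 207)*496 = -46781/226*496 = -11601688/113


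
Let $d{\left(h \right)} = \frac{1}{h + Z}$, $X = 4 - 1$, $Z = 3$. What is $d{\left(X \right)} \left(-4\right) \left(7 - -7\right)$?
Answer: $- \frac{28}{3} \approx -9.3333$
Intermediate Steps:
$X = 3$
$d{\left(h \right)} = \frac{1}{3 + h}$ ($d{\left(h \right)} = \frac{1}{h + 3} = \frac{1}{3 + h}$)
$d{\left(X \right)} \left(-4\right) \left(7 - -7\right) = \frac{1}{3 + 3} \left(-4\right) \left(7 - -7\right) = \frac{1}{6} \left(-4\right) \left(7 + 7\right) = \frac{1}{6} \left(-4\right) 14 = \left(- \frac{2}{3}\right) 14 = - \frac{28}{3}$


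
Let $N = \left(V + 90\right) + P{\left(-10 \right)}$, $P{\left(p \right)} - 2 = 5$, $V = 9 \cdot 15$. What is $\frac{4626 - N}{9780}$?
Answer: $\frac{2197}{4890} \approx 0.44928$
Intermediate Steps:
$V = 135$
$P{\left(p \right)} = 7$ ($P{\left(p \right)} = 2 + 5 = 7$)
$N = 232$ ($N = \left(135 + 90\right) + 7 = 225 + 7 = 232$)
$\frac{4626 - N}{9780} = \frac{4626 - 232}{9780} = \left(4626 - 232\right) \frac{1}{9780} = 4394 \cdot \frac{1}{9780} = \frac{2197}{4890}$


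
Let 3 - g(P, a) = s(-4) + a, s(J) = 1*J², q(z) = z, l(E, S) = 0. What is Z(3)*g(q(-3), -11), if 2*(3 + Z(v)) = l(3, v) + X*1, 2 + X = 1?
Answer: 7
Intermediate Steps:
X = -1 (X = -2 + 1 = -1)
s(J) = J²
Z(v) = -7/2 (Z(v) = -3 + (0 - 1*1)/2 = -3 + (0 - 1)/2 = -3 + (½)*(-1) = -3 - ½ = -7/2)
g(P, a) = -13 - a (g(P, a) = 3 - ((-4)² + a) = 3 - (16 + a) = 3 + (-16 - a) = -13 - a)
Z(3)*g(q(-3), -11) = -7*(-13 - 1*(-11))/2 = -7*(-13 + 11)/2 = -7/2*(-2) = 7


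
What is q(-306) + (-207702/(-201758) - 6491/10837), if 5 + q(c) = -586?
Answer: -645625774595/1093225723 ≈ -590.57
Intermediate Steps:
q(c) = -591 (q(c) = -5 - 586 = -591)
q(-306) + (-207702/(-201758) - 6491/10837) = -591 + (-207702/(-201758) - 6491/10837) = -591 + (-207702*(-1/201758) - 6491*1/10837) = -591 + (103851/100879 - 6491/10837) = -591 + 470627698/1093225723 = -645625774595/1093225723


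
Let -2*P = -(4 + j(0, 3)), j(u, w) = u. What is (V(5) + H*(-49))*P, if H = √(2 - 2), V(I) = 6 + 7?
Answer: 26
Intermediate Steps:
V(I) = 13
H = 0 (H = √0 = 0)
P = 2 (P = -(-1)*(4 + 0)/2 = -(-1)*4/2 = -½*(-4) = 2)
(V(5) + H*(-49))*P = (13 + 0*(-49))*2 = (13 + 0)*2 = 13*2 = 26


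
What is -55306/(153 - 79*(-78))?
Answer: -55306/6315 ≈ -8.7579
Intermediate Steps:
-55306/(153 - 79*(-78)) = -55306/(153 + 6162) = -55306/6315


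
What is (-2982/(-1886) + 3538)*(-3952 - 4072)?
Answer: -26782707800/943 ≈ -2.8402e+7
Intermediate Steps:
(-2982/(-1886) + 3538)*(-3952 - 4072) = (-2982*(-1/1886) + 3538)*(-8024) = (1491/943 + 3538)*(-8024) = (3337825/943)*(-8024) = -26782707800/943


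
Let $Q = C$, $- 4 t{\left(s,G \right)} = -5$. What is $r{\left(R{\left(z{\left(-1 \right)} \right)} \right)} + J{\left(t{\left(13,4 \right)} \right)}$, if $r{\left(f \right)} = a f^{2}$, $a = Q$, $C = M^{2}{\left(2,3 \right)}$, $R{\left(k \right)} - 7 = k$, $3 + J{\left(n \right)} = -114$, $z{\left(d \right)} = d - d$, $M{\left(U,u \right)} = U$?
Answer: $79$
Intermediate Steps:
$t{\left(s,G \right)} = \frac{5}{4}$ ($t{\left(s,G \right)} = \left(- \frac{1}{4}\right) \left(-5\right) = \frac{5}{4}$)
$z{\left(d \right)} = 0$
$J{\left(n \right)} = -117$ ($J{\left(n \right)} = -3 - 114 = -117$)
$R{\left(k \right)} = 7 + k$
$C = 4$ ($C = 2^{2} = 4$)
$Q = 4$
$a = 4$
$r{\left(f \right)} = 4 f^{2}$
$r{\left(R{\left(z{\left(-1 \right)} \right)} \right)} + J{\left(t{\left(13,4 \right)} \right)} = 4 \left(7 + 0\right)^{2} - 117 = 4 \cdot 7^{2} - 117 = 4 \cdot 49 - 117 = 196 - 117 = 79$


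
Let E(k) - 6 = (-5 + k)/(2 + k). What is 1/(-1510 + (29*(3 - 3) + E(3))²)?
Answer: -25/36966 ≈ -0.00067630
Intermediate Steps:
E(k) = 6 + (-5 + k)/(2 + k)
1/(-1510 + (29*(3 - 3) + E(3))²) = 1/(-1510 + (29*(3 - 3) + 7*(1 + 3)/(2 + 3))²) = 1/(-1510 + (29*0 + 7*4/5)²) = 1/(-1510 + (0 + 7*(⅕)*4)²) = 1/(-1510 + (0 + 28/5)²) = 1/(-1510 + (28/5)²) = 1/(-1510 + 784/25) = 1/(-36966/25) = -25/36966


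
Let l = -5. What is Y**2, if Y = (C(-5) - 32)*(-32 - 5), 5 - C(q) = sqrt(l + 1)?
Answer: 992525 + 147852*I ≈ 9.9253e+5 + 1.4785e+5*I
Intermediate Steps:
C(q) = 5 - 2*I (C(q) = 5 - sqrt(-5 + 1) = 5 - sqrt(-4) = 5 - 2*I)
Y = 999 + 74*I (Y = ((5 - 2*I) - 32)*(-32 - 5) = (-27 - 2*I)*(-37) = 999 + 74*I ≈ 999.0 + 74.0*I)
Y**2 = (999 + 74*I)**2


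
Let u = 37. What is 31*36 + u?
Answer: 1153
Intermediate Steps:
31*36 + u = 31*36 + 37 = 1116 + 37 = 1153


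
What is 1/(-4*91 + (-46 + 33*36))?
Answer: 1/778 ≈ 0.0012853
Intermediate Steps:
1/(-4*91 + (-46 + 33*36)) = 1/(-364 + (-46 + 1188)) = 1/(-364 + 1142) = 1/778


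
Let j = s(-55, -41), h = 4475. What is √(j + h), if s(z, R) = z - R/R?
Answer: 3*√491 ≈ 66.476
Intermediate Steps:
s(z, R) = -1 + z (s(z, R) = z - 1*1 = z - 1 = -1 + z)
j = -56 (j = -1 - 55 = -56)
√(j + h) = √(-56 + 4475) = √4419 = 3*√491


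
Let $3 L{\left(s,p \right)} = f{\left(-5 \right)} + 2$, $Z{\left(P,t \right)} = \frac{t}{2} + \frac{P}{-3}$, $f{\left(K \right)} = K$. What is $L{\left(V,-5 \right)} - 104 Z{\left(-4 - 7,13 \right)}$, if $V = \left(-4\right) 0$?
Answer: $- \frac{3175}{3} \approx -1058.3$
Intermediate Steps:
$Z{\left(P,t \right)} = \frac{t}{2} - \frac{P}{3}$ ($Z{\left(P,t \right)} = t \frac{1}{2} + P \left(- \frac{1}{3}\right) = \frac{t}{2} - \frac{P}{3}$)
$V = 0$
$L{\left(s,p \right)} = -1$ ($L{\left(s,p \right)} = \frac{-5 + 2}{3} = \frac{1}{3} \left(-3\right) = -1$)
$L{\left(V,-5 \right)} - 104 Z{\left(-4 - 7,13 \right)} = -1 - 104 \left(\frac{1}{2} \cdot 13 - \frac{-4 - 7}{3}\right) = -1 - 104 \left(\frac{13}{2} - \frac{-4 - 7}{3}\right) = -1 - 104 \left(\frac{13}{2} - - \frac{11}{3}\right) = -1 - 104 \left(\frac{13}{2} + \frac{11}{3}\right) = -1 - \frac{3172}{3} = - \frac{3175}{3}$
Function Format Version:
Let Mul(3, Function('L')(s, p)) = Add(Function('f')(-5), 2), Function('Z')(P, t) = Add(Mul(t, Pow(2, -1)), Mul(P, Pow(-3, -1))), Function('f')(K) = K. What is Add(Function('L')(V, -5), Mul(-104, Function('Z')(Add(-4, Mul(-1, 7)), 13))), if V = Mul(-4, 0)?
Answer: Rational(-3175, 3) ≈ -1058.3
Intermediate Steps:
Function('Z')(P, t) = Add(Mul(Rational(1, 2), t), Mul(Rational(-1, 3), P)) (Function('Z')(P, t) = Add(Mul(t, Rational(1, 2)), Mul(P, Rational(-1, 3))) = Add(Mul(Rational(1, 2), t), Mul(Rational(-1, 3), P)))
V = 0
Function('L')(s, p) = -1 (Function('L')(s, p) = Mul(Rational(1, 3), Add(-5, 2)) = Mul(Rational(1, 3), -3) = -1)
Add(Function('L')(V, -5), Mul(-104, Function('Z')(Add(-4, Mul(-1, 7)), 13))) = Add(-1, Mul(-104, Add(Mul(Rational(1, 2), 13), Mul(Rational(-1, 3), Add(-4, Mul(-1, 7)))))) = Add(-1, Mul(-104, Add(Rational(13, 2), Mul(Rational(-1, 3), Add(-4, -7))))) = Add(-1, Mul(-104, Add(Rational(13, 2), Mul(Rational(-1, 3), -11)))) = Add(-1, Mul(-104, Add(Rational(13, 2), Rational(11, 3)))) = Add(-1, Mul(-104, Rational(61, 6))) = Add(-1, Rational(-3172, 3)) = Rational(-3175, 3)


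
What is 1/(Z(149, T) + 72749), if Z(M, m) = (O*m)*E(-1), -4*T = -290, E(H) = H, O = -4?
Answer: 1/73039 ≈ 1.3691e-5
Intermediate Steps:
T = 145/2 (T = -¼*(-290) = 145/2 ≈ 72.500)
Z(M, m) = 4*m (Z(M, m) = -4*m*(-1) = 4*m)
1/(Z(149, T) + 72749) = 1/(4*(145/2) + 72749) = 1/(290 + 72749) = 1/73039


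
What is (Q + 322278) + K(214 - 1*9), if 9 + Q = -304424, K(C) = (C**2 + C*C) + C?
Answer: 102100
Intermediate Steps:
K(C) = C + 2*C**2 (K(C) = (C**2 + C**2) + C = 2*C**2 + C = C + 2*C**2)
Q = -304433 (Q = -9 - 304424 = -304433)
(Q + 322278) + K(214 - 1*9) = (-304433 + 322278) + (214 - 1*9)*(1 + 2*(214 - 1*9)) = 17845 + (214 - 9)*(1 + 2*(214 - 9)) = 17845 + 205*(1 + 2*205) = 17845 + 205*(1 + 410) = 17845 + 205*411 = 17845 + 84255 = 102100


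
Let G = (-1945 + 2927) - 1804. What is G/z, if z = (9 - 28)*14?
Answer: 411/133 ≈ 3.0902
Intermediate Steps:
G = -822 (G = 982 - 1804 = -822)
z = -266 (z = -19*14 = -266)
G/z = -822/(-266) = -822*(-1/266) = 411/133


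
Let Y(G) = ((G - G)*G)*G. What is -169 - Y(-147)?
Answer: -169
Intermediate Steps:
Y(G) = 0 (Y(G) = (0*G)*G = 0*G = 0)
-169 - Y(-147) = -169 - 1*0 = -169 + 0 = -169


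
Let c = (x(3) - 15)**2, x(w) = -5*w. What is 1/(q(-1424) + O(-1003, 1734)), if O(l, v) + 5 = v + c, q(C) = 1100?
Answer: 1/3729 ≈ 0.00026817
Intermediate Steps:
c = 900 (c = (-5*3 - 15)**2 = (-15 - 15)**2 = (-30)**2 = 900)
O(l, v) = 895 + v (O(l, v) = -5 + (v + 900) = -5 + (900 + v) = 895 + v)
1/(q(-1424) + O(-1003, 1734)) = 1/(1100 + (895 + 1734)) = 1/(1100 + 2629) = 1/3729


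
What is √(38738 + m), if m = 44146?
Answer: 2*√20721 ≈ 287.90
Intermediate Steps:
√(38738 + m) = √(38738 + 44146) = √82884 = 2*√20721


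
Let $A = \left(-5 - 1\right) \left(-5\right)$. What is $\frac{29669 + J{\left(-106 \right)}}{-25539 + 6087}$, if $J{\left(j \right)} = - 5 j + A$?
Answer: $- \frac{30229}{19452} \approx -1.554$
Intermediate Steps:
$A = 30$ ($A = \left(-6\right) \left(-5\right) = 30$)
$J{\left(j \right)} = 30 - 5 j$ ($J{\left(j \right)} = - 5 j + 30 = 30 - 5 j$)
$\frac{29669 + J{\left(-106 \right)}}{-25539 + 6087} = \frac{29669 + \left(30 - -530\right)}{-25539 + 6087} = \frac{29669 + \left(30 + 530\right)}{-19452} = \left(29669 + 560\right) \left(- \frac{1}{19452}\right) = 30229 \left(- \frac{1}{19452}\right) = - \frac{30229}{19452}$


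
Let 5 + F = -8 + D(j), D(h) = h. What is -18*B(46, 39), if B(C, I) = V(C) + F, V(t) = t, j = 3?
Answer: -648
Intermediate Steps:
F = -10 (F = -5 + (-8 + 3) = -5 - 5 = -10)
B(C, I) = -10 + C (B(C, I) = C - 10 = -10 + C)
-18*B(46, 39) = -18*(-10 + 46) = -18*36 = -648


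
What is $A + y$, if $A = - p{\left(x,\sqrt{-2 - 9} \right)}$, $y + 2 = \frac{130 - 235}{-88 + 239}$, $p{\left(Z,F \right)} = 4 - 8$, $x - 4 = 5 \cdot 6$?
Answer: $\frac{197}{151} \approx 1.3046$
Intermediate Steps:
$x = 34$ ($x = 4 + 5 \cdot 6 = 4 + 30 = 34$)
$p{\left(Z,F \right)} = -4$
$y = - \frac{407}{151}$ ($y = -2 + \frac{130 - 235}{-88 + 239} = -2 - \frac{105}{151} = - \frac{407}{151} \approx -2.6954$)
$A = 4$ ($A = \left(-1\right) \left(-4\right) = 4$)
$A + y = 4 - \frac{407}{151} = \frac{197}{151}$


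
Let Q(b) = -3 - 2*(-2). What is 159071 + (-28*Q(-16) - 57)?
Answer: 158986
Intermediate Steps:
Q(b) = 1 (Q(b) = -3 + 4 = 1)
159071 + (-28*Q(-16) - 57) = 159071 + (-28*1 - 57) = 159071 + (-28 - 57) = 159071 - 85 = 158986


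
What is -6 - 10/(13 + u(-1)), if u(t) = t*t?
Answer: -47/7 ≈ -6.7143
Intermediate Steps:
u(t) = t**2
-6 - 10/(13 + u(-1)) = -6 - 10/(13 + (-1)**2) = -6 - 10/(13 + 1) = -6 - 10/14 = -6 - 10*1/14 = -6 - 5/7 = -47/7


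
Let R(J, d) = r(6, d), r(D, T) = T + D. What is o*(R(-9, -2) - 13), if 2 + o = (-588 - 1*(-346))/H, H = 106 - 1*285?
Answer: 1044/179 ≈ 5.8324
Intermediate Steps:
r(D, T) = D + T
R(J, d) = 6 + d
H = -179 (H = 106 - 285 = -179)
o = -116/179 (o = -2 + (-588 - 1*(-346))/(-179) = -2 + (-588 + 346)*(-1/179) = -2 - 242*(-1/179) = -2 + 242/179 = -116/179 ≈ -0.64804)
o*(R(-9, -2) - 13) = -116*((6 - 2) - 13)/179 = -116*(4 - 13)/179 = -116/179*(-9) = 1044/179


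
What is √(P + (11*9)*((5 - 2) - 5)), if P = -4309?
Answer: I*√4507 ≈ 67.134*I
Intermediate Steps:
√(P + (11*9)*((5 - 2) - 5)) = √(-4309 + (11*9)*((5 - 2) - 5)) = √(-4309 + 99*(3 - 5)) = √(-4309 + 99*(-2)) = √(-4309 - 198) = √(-4507) = I*√4507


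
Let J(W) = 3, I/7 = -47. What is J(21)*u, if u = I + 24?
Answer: -915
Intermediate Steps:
I = -329 (I = 7*(-47) = -329)
u = -305 (u = -329 + 24 = -305)
J(21)*u = 3*(-305) = -915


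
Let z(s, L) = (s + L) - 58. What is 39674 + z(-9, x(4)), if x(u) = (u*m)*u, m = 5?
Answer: 39687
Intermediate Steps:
x(u) = 5*u**2 (x(u) = (u*5)*u = (5*u)*u = 5*u**2)
z(s, L) = -58 + L + s (z(s, L) = (L + s) - 58 = -58 + L + s)
39674 + z(-9, x(4)) = 39674 + (-58 + 5*4**2 - 9) = 39674 + (-58 + 5*16 - 9) = 39674 + (-58 + 80 - 9) = 39674 + 13 = 39687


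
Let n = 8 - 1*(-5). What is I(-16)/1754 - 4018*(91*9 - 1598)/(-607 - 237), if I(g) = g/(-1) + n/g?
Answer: -21960183079/5921504 ≈ -3708.5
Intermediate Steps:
n = 13 (n = 8 + 5 = 13)
I(g) = -g + 13/g (I(g) = g/(-1) + 13/g = g*(-1) + 13/g = -g + 13/g)
I(-16)/1754 - 4018*(91*9 - 1598)/(-607 - 237) = (-1*(-16) + 13/(-16))/1754 - 4018*(91*9 - 1598)/(-607 - 237) = (16 + 13*(-1/16))*(1/1754) - 4018/((-844/(819 - 1598))) = (16 - 13/16)*(1/1754) - 4018/((-844/(-779))) = (243/16)*(1/1754) - 4018/((-844*(-1/779))) = 243/28064 - 4018/844/779 = 243/28064 - 4018*779/844 = 243/28064 - 1565011/422 = -21960183079/5921504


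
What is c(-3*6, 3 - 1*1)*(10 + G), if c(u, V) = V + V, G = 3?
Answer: 52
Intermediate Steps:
c(u, V) = 2*V
c(-3*6, 3 - 1*1)*(10 + G) = (2*(3 - 1*1))*(10 + 3) = (2*(3 - 1))*13 = (2*2)*13 = 4*13 = 52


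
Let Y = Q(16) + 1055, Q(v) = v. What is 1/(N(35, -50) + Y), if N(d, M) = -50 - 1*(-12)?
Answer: 1/1033 ≈ 0.00096805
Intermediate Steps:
Y = 1071 (Y = 16 + 1055 = 1071)
N(d, M) = -38 (N(d, M) = -50 + 12 = -38)
1/(N(35, -50) + Y) = 1/(-38 + 1071) = 1/1033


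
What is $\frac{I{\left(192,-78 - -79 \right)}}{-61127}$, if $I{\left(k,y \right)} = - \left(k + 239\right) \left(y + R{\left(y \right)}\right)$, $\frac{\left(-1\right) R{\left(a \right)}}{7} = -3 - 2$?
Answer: $\frac{15516}{61127} \approx 0.25383$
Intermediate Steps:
$R{\left(a \right)} = 35$ ($R{\left(a \right)} = - 7 \left(-3 - 2\right) = \left(-7\right) \left(-5\right) = 35$)
$I{\left(k,y \right)} = - \left(35 + y\right) \left(239 + k\right)$ ($I{\left(k,y \right)} = - \left(k + 239\right) \left(y + 35\right) = - \left(239 + k\right) \left(35 + y\right) = - \left(35 + y\right) \left(239 + k\right)$)
$\frac{I{\left(192,-78 - -79 \right)}}{-61127} = \frac{-8365 - 239 \left(-78 - -79\right) - 6720 - 192 \left(-78 - -79\right)}{-61127} = \left(-8365 - 239 \left(-78 + 79\right) - 6720 - 192 \left(-78 + 79\right)\right) \left(- \frac{1}{61127}\right) = \left(-8365 - 239 - 6720 - 192 \cdot 1\right) \left(- \frac{1}{61127}\right) = \left(-8365 - 239 - 6720 - 192\right) \left(- \frac{1}{61127}\right) = \left(-15516\right) \left(- \frac{1}{61127}\right) = \frac{15516}{61127}$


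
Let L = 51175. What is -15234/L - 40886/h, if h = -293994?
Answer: -1193181773/7522571475 ≈ -0.15861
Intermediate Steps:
-15234/L - 40886/h = -15234/51175 - 40886/(-293994) = -15234*1/51175 - 40886*(-1/293994) = -15234/51175 + 20443/146997 = -1193181773/7522571475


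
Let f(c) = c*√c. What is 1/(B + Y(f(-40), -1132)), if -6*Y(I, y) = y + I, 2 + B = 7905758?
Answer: 35576751/281267824833778 - 30*I*√10/140633912416889 ≈ 1.2649e-7 - 6.7458e-13*I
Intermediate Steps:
B = 7905756 (B = -2 + 7905758 = 7905756)
f(c) = c^(3/2)
Y(I, y) = -I/6 - y/6 (Y(I, y) = -(y + I)/6 = -(I + y)/6 = -I/6 - y/6)
1/(B + Y(f(-40), -1132)) = 1/(7905756 + (-(-40)*I*√10/3 - ⅙*(-1132))) = 1/(7905756 + (-(-40)*I*√10/3 + 566/3)) = 1/(7905756 + (40*I*√10/3 + 566/3)) = 1/(7905756 + (566/3 + 40*I*√10/3)) = 1/(23717834/3 + 40*I*√10/3)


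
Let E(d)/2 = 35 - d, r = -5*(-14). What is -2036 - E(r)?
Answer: -1966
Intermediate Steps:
r = 70
E(d) = 70 - 2*d (E(d) = 2*(35 - d) = 70 - 2*d)
-2036 - E(r) = -2036 - (70 - 2*70) = -2036 - (70 - 140) = -2036 - 1*(-70) = -2036 + 70 = -1966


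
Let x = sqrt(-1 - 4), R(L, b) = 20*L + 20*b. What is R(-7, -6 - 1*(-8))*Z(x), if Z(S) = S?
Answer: -100*I*sqrt(5) ≈ -223.61*I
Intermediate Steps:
x = I*sqrt(5) (x = sqrt(-5) = I*sqrt(5) ≈ 2.2361*I)
R(-7, -6 - 1*(-8))*Z(x) = (20*(-7) + 20*(-6 - 1*(-8)))*(I*sqrt(5)) = (-140 + 20*(-6 + 8))*(I*sqrt(5)) = (-140 + 20*2)*(I*sqrt(5)) = (-140 + 40)*(I*sqrt(5)) = -100*I*sqrt(5)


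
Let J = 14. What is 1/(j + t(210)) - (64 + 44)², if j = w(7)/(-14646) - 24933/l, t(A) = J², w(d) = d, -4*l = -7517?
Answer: -234652660836402/20117692981 ≈ -11664.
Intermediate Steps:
l = 7517/4 (l = -¼*(-7517) = 7517/4 ≈ 1879.3)
t(A) = 196 (t(A) = 14² = 196)
j = -1460727491/110093982 (j = 7/(-14646) - 24933/7517/4 = 7*(-1/14646) - 24933*4/7517 = -7/14646 - 99732/7517 = -1460727491/110093982 ≈ -13.268)
1/(j + t(210)) - (64 + 44)² = 1/(-1460727491/110093982 + 196) - (64 + 44)² = 1/(20117692981/110093982) - 1*108² = 110093982/20117692981 - 1*11664 = 110093982/20117692981 - 11664 = -234652660836402/20117692981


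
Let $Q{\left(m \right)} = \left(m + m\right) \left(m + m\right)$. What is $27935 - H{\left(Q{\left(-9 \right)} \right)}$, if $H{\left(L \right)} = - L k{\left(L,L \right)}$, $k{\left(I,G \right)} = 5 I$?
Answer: $552815$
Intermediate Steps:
$Q{\left(m \right)} = 4 m^{2}$ ($Q{\left(m \right)} = 2 m 2 m = 4 m^{2}$)
$H{\left(L \right)} = - 5 L^{2}$ ($H{\left(L \right)} = - L 5 L = - 5 L^{2}$)
$27935 - H{\left(Q{\left(-9 \right)} \right)} = 27935 - - 5 \left(4 \left(-9\right)^{2}\right)^{2} = 27935 - - 5 \left(4 \cdot 81\right)^{2} = 27935 - - 5 \cdot 324^{2} = 27935 - \left(-5\right) 104976 = 27935 - -524880 = 27935 + 524880 = 552815$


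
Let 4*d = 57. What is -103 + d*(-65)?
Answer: -4117/4 ≈ -1029.3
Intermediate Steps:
d = 57/4 (d = (1/4)*57 = 57/4 ≈ 14.250)
-103 + d*(-65) = -103 + (57/4)*(-65) = -103 - 3705/4 = -4117/4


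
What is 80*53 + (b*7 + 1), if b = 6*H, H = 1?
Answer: 4283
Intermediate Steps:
b = 6 (b = 6*1 = 6)
80*53 + (b*7 + 1) = 80*53 + (6*7 + 1) = 4240 + (42 + 1) = 4240 + 43 = 4283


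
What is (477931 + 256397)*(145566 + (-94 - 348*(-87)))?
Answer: 129056677344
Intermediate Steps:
(477931 + 256397)*(145566 + (-94 - 348*(-87))) = 734328*(145566 + (-94 + 30276)) = 734328*(145566 + 30182) = 734328*175748 = 129056677344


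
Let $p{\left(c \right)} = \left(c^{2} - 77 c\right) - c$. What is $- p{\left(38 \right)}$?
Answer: $1520$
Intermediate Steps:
$p{\left(c \right)} = c^{2} - 78 c$
$- p{\left(38 \right)} = - 38 \left(-78 + 38\right) = - 38 \left(-40\right) = \left(-1\right) \left(-1520\right) = 1520$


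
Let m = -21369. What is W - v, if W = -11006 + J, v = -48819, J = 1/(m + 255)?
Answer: 798383681/21114 ≈ 37813.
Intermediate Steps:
J = -1/21114 (J = 1/(-21369 + 255) = 1/(-21114) = -1/21114 ≈ -4.7362e-5)
W = -232380685/21114 (W = -11006 - 1/21114 = -232380685/21114 ≈ -11006.)
W - v = -232380685/21114 - 1*(-48819) = -232380685/21114 + 48819 = 798383681/21114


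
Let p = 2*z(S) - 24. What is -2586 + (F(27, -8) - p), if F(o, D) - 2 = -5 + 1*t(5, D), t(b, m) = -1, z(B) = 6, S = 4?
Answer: -2578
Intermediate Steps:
p = -12 (p = 2*6 - 24 = 12 - 24 = -12)
F(o, D) = -4 (F(o, D) = 2 + (-5 + 1*(-1)) = 2 + (-5 - 1) = 2 - 6 = -4)
-2586 + (F(27, -8) - p) = -2586 + (-4 - 1*(-12)) = -2586 + (-4 + 12) = -2586 + 8 = -2578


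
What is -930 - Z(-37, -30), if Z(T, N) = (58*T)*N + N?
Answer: -65280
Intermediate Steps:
Z(T, N) = N + 58*N*T (Z(T, N) = 58*N*T + N = N + 58*N*T)
-930 - Z(-37, -30) = -930 - (-30)*(1 + 58*(-37)) = -930 - (-30)*(1 - 2146) = -930 - (-30)*(-2145) = -930 - 1*64350 = -930 - 64350 = -65280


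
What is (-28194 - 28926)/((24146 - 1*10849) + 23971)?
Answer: -2040/1331 ≈ -1.5327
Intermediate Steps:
(-28194 - 28926)/((24146 - 1*10849) + 23971) = -57120/((24146 - 10849) + 23971) = -57120/(13297 + 23971) = -57120/37268 = -57120*1/37268 = -2040/1331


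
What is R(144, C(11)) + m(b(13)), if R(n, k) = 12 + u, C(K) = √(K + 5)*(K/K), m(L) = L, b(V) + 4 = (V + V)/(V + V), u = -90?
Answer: -81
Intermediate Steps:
b(V) = -3 (b(V) = -4 + (V + V)/(V + V) = -4 + (2*V)/((2*V)) = -4 + (2*V)*(1/(2*V)) = -4 + 1 = -3)
C(K) = √(5 + K) (C(K) = √(5 + K)*1 = √(5 + K))
R(n, k) = -78 (R(n, k) = 12 - 90 = -78)
R(144, C(11)) + m(b(13)) = -78 - 3 = -81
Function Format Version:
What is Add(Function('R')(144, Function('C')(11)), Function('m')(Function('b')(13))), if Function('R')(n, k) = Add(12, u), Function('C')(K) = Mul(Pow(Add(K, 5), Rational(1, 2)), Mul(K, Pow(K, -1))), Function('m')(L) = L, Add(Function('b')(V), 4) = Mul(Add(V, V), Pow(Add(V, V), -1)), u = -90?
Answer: -81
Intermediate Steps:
Function('b')(V) = -3 (Function('b')(V) = Add(-4, Mul(Add(V, V), Pow(Add(V, V), -1))) = Add(-4, Mul(Mul(2, V), Pow(Mul(2, V), -1))) = Add(-4, Mul(Mul(2, V), Mul(Rational(1, 2), Pow(V, -1)))) = Add(-4, 1) = -3)
Function('C')(K) = Pow(Add(5, K), Rational(1, 2)) (Function('C')(K) = Mul(Pow(Add(5, K), Rational(1, 2)), 1) = Pow(Add(5, K), Rational(1, 2)))
Function('R')(n, k) = -78 (Function('R')(n, k) = Add(12, -90) = -78)
Add(Function('R')(144, Function('C')(11)), Function('m')(Function('b')(13))) = Add(-78, -3) = -81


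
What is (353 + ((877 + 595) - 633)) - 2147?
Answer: -955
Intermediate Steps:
(353 + ((877 + 595) - 633)) - 2147 = (353 + (1472 - 633)) - 2147 = (353 + 839) - 2147 = 1192 - 2147 = -955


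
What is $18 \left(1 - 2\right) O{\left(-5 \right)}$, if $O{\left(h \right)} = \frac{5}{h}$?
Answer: $18$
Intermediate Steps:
$18 \left(1 - 2\right) O{\left(-5 \right)} = 18 \left(1 - 2\right) \frac{5}{-5} = 18 \left(-1\right) 5 \left(- \frac{1}{5}\right) = \left(-18\right) \left(-1\right) = 18$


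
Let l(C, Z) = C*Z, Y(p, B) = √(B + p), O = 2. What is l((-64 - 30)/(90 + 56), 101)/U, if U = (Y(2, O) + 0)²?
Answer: -4747/292 ≈ -16.257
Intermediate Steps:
U = 4 (U = (√(2 + 2) + 0)² = (√4 + 0)² = (2 + 0)² = 2² = 4)
l((-64 - 30)/(90 + 56), 101)/U = (((-64 - 30)/(90 + 56))*101)/4 = (-94/146*101)*(¼) = (-94*1/146*101)*(¼) = -47/73*101*(¼) = -4747/73*¼ = -4747/292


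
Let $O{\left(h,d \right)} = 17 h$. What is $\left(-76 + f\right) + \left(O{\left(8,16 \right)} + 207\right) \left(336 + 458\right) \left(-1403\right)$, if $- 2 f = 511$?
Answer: $- \frac{764192315}{2} \approx -3.821 \cdot 10^{8}$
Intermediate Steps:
$f = - \frac{511}{2}$ ($f = \left(- \frac{1}{2}\right) 511 = - \frac{511}{2} \approx -255.5$)
$\left(-76 + f\right) + \left(O{\left(8,16 \right)} + 207\right) \left(336 + 458\right) \left(-1403\right) = \left(-76 - \frac{511}{2}\right) + \left(17 \cdot 8 + 207\right) \left(336 + 458\right) \left(-1403\right) = - \frac{663}{2} + \left(136 + 207\right) 794 \left(-1403\right) = - \frac{663}{2} + 343 \cdot 794 \left(-1403\right) = - \frac{663}{2} + 272342 \left(-1403\right) = - \frac{663}{2} - 382095826 = - \frac{764192315}{2}$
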